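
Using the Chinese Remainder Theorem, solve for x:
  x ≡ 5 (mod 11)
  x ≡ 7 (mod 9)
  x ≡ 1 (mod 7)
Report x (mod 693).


Moduli 11, 9, 7 are pairwise coprime; by CRT there is a unique solution modulo M = 11 · 9 · 7 = 693.
Solve pairwise, accumulating the modulus:
  Start with x ≡ 5 (mod 11).
  Combine with x ≡ 7 (mod 9): since gcd(11, 9) = 1, we get a unique residue mod 99.
    Write x = 5 + 11·t and substitute into x ≡ 7 (mod 9): 11·t ≡ 7 − 5 = 2 (mod 9).
    Reduce coefficients mod 9: 2·t ≡ 2 (mod 9).
    The inverse of 2 mod 9 is 5 (since 2·5 = 10 = 1·9 + 1), so t ≡ 5·2 = 10 ≡ 1 (mod 9).
    Then x = 5 + 11·1 = 16, valid modulo lcm(11, 9) = 99: x ≡ 16 (mod 99).
  Combine with x ≡ 1 (mod 7): since gcd(99, 7) = 1, we get a unique residue mod 693.
    Write x = 16 + 99·t and substitute into x ≡ 1 (mod 7): 99·t ≡ 1 − 16 = -15 (mod 7).
    Reduce coefficients mod 7: 1·t ≡ 6 (mod 7).
    So t ≡ 6 (mod 7).
    Then x = 16 + 99·6 = 610, valid modulo lcm(99, 7) = 693: x ≡ 610 (mod 693).
Verify: 610 mod 11 = 5 ✓, 610 mod 9 = 7 ✓, 610 mod 7 = 1 ✓.

x ≡ 610 (mod 693).


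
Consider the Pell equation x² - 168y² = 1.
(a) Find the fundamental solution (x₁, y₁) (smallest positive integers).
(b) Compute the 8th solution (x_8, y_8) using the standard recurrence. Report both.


Step 1: Find the fundamental solution (x₁, y₁) of x² - 168y² = 1.
  Expand √168 as a continued fraction. a₀ = ⌊√168⌋ = 12; iterate m_{k+1} = d_k·a_k − m_k, d_{k+1} = (168 − m_{k+1}²)/d_k, a_{k+1} = ⌊(a₀ + m_{k+1})/d_{k+1}⌋ (starting m₀ = 0, d₀ = 1), with convergents p_k = a_k·p_{k-1} + p_{k-2}, q_k = a_k·q_{k-1} + q_{k-2} (p₋₁ = 1, q₋₁ = 0):
  k = 0: a₀ = 12; p₀/q₀ = 12/1; p₀² − 168·q₀² = 144 − 168 = -24.
  k = 1: m = 12, d = 24, a = ⌊(12 + 12)/24⌋ = 1; p/q = (1·12 + 1)/(1·1 + 0) = 13/1; p² − 168·q² = 169 − 168 = 1.
  The first convergent with p² − 168·q² = 1 gives the fundamental solution (x₁, y₁) = (13, 1).
Step 2: Apply the recurrence (x_{n+1}, y_{n+1}) = (x₁x_n + 168y₁y_n, x₁y_n + y₁x_n) repeatedly.
  From (x_1, y_1) = (13, 1): x_2 = 13·13 + 168·1·1 = 337; y_2 = 13·1 + 1·13 = 26.
  From (x_2, y_2) = (337, 26): x_3 = 13·337 + 168·1·26 = 8749; y_3 = 13·26 + 1·337 = 675.
  From (x_3, y_3) = (8749, 675): x_4 = 13·8749 + 168·1·675 = 227137; y_4 = 13·675 + 1·8749 = 17524.
  From (x_4, y_4) = (227137, 17524): x_5 = 13·227137 + 168·1·17524 = 5896813; y_5 = 13·17524 + 1·227137 = 454949.
  From (x_5, y_5) = (5896813, 454949): x_6 = 13·5896813 + 168·1·454949 = 153090001; y_6 = 13·454949 + 1·5896813 = 11811150.
  From (x_6, y_6) = (153090001, 11811150): x_7 = 13·153090001 + 168·1·11811150 = 3974443213; y_7 = 13·11811150 + 1·153090001 = 306634951.
  From (x_7, y_7) = (3974443213, 306634951): x_8 = 13·3974443213 + 168·1·306634951 = 103182433537; y_8 = 13·306634951 + 1·3974443213 = 7960697576.
Step 3: Verify x_8² - 168·y_8² = 10646614590617422330369 - 10646614590617422330368 = 1 (should be 1). ✓

(x_1, y_1) = (13, 1); (x_8, y_8) = (103182433537, 7960697576).


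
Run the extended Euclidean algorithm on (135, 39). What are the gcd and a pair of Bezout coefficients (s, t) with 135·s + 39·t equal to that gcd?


Euclidean algorithm on (135, 39) — divide until remainder is 0:
  135 = 3 · 39 + 18
  39 = 2 · 18 + 3
  18 = 6 · 3 + 0
gcd(135, 39) = 3.
Track Bezout coefficients alongside the remainders: start with r₀ = 135 = a·1 + b·0 (s = 1, t = 0) and r₁ = 39 = a·0 + b·1 (s = 0, t = 1); each new remainder r_{k+1} = r_{k-1} − q_k·r_k inherits s_{k+1} = s_{k-1} − q_k·s_k, t_{k+1} = t_{k-1} − q_k·t_k, so r_k = a·s_k + b·t_k at every step:
  q = 3: r = 18, s = 1 − 3·0 = 1, t = 0 − 3·1 = -3  (check: 135·1 + 39·(-3) = 18)
  q = 2: r = 3, s = 0 − 2·1 = -2, t = 1 − 2·(-3) = 7  (check: 135·(-2) + 39·7 = 3)
The row with r = 3 (the gcd) gives the Bezout coefficients s = -2, t = 7.
Result: 135 · (-2) + 39 · (7) = 3.

gcd(135, 39) = 3; s = -2, t = 7 (check: 135·(-2) + 39·7 = 3).


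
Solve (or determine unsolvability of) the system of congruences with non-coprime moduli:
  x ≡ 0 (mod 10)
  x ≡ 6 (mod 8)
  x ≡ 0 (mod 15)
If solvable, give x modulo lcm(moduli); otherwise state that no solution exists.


Moduli 10, 8, 15 are not pairwise coprime, so CRT works modulo lcm(m_i) when all pairwise compatibility conditions hold.
Pairwise compatibility: gcd(m_i, m_j) must divide a_i - a_j for every pair.
Merge one congruence at a time:
  Start: x ≡ 0 (mod 10).
  Combine with x ≡ 6 (mod 8): gcd(10, 8) = 2; 6 - 0 = 6, which IS divisible by 2, so compatible.
    Write x = 0 + 10·t and substitute into x ≡ 6 (mod 8): 10·t ≡ 6 − 0 = 6 (mod 8).
    Divide the congruence (and modulus) by g = 2: 5·t ≡ 3 (mod 4).
    Reduce coefficients mod 4: 1·t ≡ 3 (mod 4).
    So t ≡ 3 (mod 4).
    Then x = 0 + 10·3 = 30, valid modulo lcm(10, 8) = 40: x ≡ 30 (mod 40).
  Combine with x ≡ 0 (mod 15): gcd(40, 15) = 5; 0 - 30 = -30, which IS divisible by 5, so compatible.
    Write x = 30 + 40·t and substitute into x ≡ 0 (mod 15): 40·t ≡ 0 − 30 = -30 (mod 15).
    Divide the congruence (and modulus) by g = 5: 8·t ≡ -6 (mod 3).
    Reduce coefficients mod 3: 2·t ≡ 0 (mod 3).
    The inverse of 2 mod 3 is 2 (since 2·2 = 4 = 1·3 + 1), so t ≡ 2·0 = 0 ≡ 0 (mod 3).
    Then x = 30 + 40·0 = 30, valid modulo lcm(40, 15) = 120: x ≡ 30 (mod 120).
Verify: 30 mod 10 = 0, 30 mod 8 = 6, 30 mod 15 = 0.

x ≡ 30 (mod 120).


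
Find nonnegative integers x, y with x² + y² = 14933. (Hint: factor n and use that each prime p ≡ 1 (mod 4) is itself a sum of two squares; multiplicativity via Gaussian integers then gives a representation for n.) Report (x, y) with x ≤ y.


Step 1: Factor n = 14933 = 109 · 137.
Step 2: Check the mod-4 condition on each prime factor: 109 ≡ 1 (mod 4), exponent 1; 137 ≡ 1 (mod 4), exponent 1.
All primes ≡ 3 (mod 4) appear to even exponent (or don't appear), so by the two-squares theorem n IS expressible as a sum of two squares.
Step 3: Build a representation. Here n = 109 · 137 is a product of primes ≡ 1 (mod 4). Each prime p ≡ 1 (mod 4) is itself a sum of two squares; find a² by testing p − a² for a perfect square:
  109: 109 − 1² = 108, 109 − 2² = 105, 109 − 3² = 100 = 10² ⇒ 109 = 3² + 10².
  137: 137 − 1² = 136, 137 − 2² = 133, 137 − 3² = 128, 137 − 4² = 121 = 11² ⇒ 137 = 4² + 11².
  Combine using the Brahmagupta–Fibonacci identity (a² + b²)(c² + d²) = (ac − bd)² + (ad + bc)² = (ac + bd)² + (ad − bc)²:
  109 · 137 = 14933: from (3² + 10²)(4² + 11²), take (3·4 − 10·11, 3·11 + 10·4) = (12 − 110, 33 + 40) = (-98, 73); dropping signs (only squares matter) gives (98, 73); check 98² + 73² = 9604 + 5329 = 14933 ✓.
Step 4: Order so x ≤ y and verify: 73² + 98² = 5329 + 9604 = 14933 = n. ✓

n = 14933 = 73² + 98² (one valid representation with x ≤ y).


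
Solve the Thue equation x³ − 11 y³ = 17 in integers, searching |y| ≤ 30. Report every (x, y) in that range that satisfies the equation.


The equation is x³ - 11y³ = 17. For fixed y, x³ = 11·y³ + 17, so a solution requires the RHS to be a perfect cube.
Strategy: iterate y from -30 to 30, compute RHS = 11·y³ + 17, and check whether it is a (positive or negative) perfect cube.
Check small values of y:
  y = 0: RHS = 17 is not a perfect cube.
  y = 1: RHS = 28 is not a perfect cube.
  y = -1: RHS = 6 is not a perfect cube.
  y = 2: RHS = 105 is not a perfect cube.
  y = -2: RHS = -71 is not a perfect cube.
  y = 3: RHS = 314 is not a perfect cube.
  y = -3: RHS = -280 is not a perfect cube.
Continuing the search up to |y| = 30 finds no solutions either.
No (x, y) in the scanned range satisfies the equation.

No integer solutions with |y| ≤ 30.


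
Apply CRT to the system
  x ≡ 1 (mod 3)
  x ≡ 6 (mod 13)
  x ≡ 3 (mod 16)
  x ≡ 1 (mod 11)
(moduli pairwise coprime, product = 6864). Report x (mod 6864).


Product of moduli M = 3 · 13 · 16 · 11 = 6864.
Merge one congruence at a time:
  Start: x ≡ 1 (mod 3).
  Combine with x ≡ 6 (mod 13); new modulus lcm = 39.
    Write x = 1 + 3·t and substitute into x ≡ 6 (mod 13): 3·t ≡ 6 − 1 = 5 (mod 13).
    The inverse of 3 mod 13 is 9 (since 3·9 = 27 = 2·13 + 1), so t ≡ 9·5 = 45 ≡ 6 (mod 13).
    Then x = 1 + 3·6 = 19, valid modulo lcm(3, 13) = 39: x ≡ 19 (mod 39).
  Combine with x ≡ 3 (mod 16); new modulus lcm = 624.
    Write x = 19 + 39·t and substitute into x ≡ 3 (mod 16): 39·t ≡ 3 − 19 = -16 (mod 16).
    Reduce coefficients mod 16: 7·t ≡ 0 (mod 16).
    The inverse of 7 mod 16 is 7 (since 7·7 = 49 = 3·16 + 1), so t ≡ 7·0 = 0 ≡ 0 (mod 16).
    Then x = 19 + 39·0 = 19, valid modulo lcm(39, 16) = 624: x ≡ 19 (mod 624).
  Combine with x ≡ 1 (mod 11); new modulus lcm = 6864.
    Write x = 19 + 624·t and substitute into x ≡ 1 (mod 11): 624·t ≡ 1 − 19 = -18 (mod 11).
    Reduce coefficients mod 11: 8·t ≡ 4 (mod 11).
    The inverse of 8 mod 11 is 7 (since 8·7 = 56 = 5·11 + 1), so t ≡ 7·4 = 28 ≡ 6 (mod 11).
    Then x = 19 + 624·6 = 3763, valid modulo lcm(624, 11) = 6864: x ≡ 3763 (mod 6864).
Verify against each original: 3763 mod 3 = 1, 3763 mod 13 = 6, 3763 mod 16 = 3, 3763 mod 11 = 1.

x ≡ 3763 (mod 6864).


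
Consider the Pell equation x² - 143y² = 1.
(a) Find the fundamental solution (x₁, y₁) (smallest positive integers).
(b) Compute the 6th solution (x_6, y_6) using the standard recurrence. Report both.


Step 1: Find the fundamental solution (x₁, y₁) of x² - 143y² = 1.
  Expand √143 as a continued fraction. a₀ = ⌊√143⌋ = 11; iterate m_{k+1} = d_k·a_k − m_k, d_{k+1} = (143 − m_{k+1}²)/d_k, a_{k+1} = ⌊(a₀ + m_{k+1})/d_{k+1}⌋ (starting m₀ = 0, d₀ = 1), with convergents p_k = a_k·p_{k-1} + p_{k-2}, q_k = a_k·q_{k-1} + q_{k-2} (p₋₁ = 1, q₋₁ = 0):
  k = 0: a₀ = 11; p₀/q₀ = 11/1; p₀² − 143·q₀² = 121 − 143 = -22.
  k = 1: m = 11, d = 22, a = ⌊(11 + 11)/22⌋ = 1; p/q = (1·11 + 1)/(1·1 + 0) = 12/1; p² − 143·q² = 144 − 143 = 1.
  The first convergent with p² − 143·q² = 1 gives the fundamental solution (x₁, y₁) = (12, 1).
Step 2: Apply the recurrence (x_{n+1}, y_{n+1}) = (x₁x_n + 143y₁y_n, x₁y_n + y₁x_n) repeatedly.
  From (x_1, y_1) = (12, 1): x_2 = 12·12 + 143·1·1 = 287; y_2 = 12·1 + 1·12 = 24.
  From (x_2, y_2) = (287, 24): x_3 = 12·287 + 143·1·24 = 6876; y_3 = 12·24 + 1·287 = 575.
  From (x_3, y_3) = (6876, 575): x_4 = 12·6876 + 143·1·575 = 164737; y_4 = 12·575 + 1·6876 = 13776.
  From (x_4, y_4) = (164737, 13776): x_5 = 12·164737 + 143·1·13776 = 3946812; y_5 = 12·13776 + 1·164737 = 330049.
  From (x_5, y_5) = (3946812, 330049): x_6 = 12·3946812 + 143·1·330049 = 94558751; y_6 = 12·330049 + 1·3946812 = 7907400.
Step 3: Verify x_6² - 143·y_6² = 8941357390680001 - 8941357390680000 = 1 (should be 1). ✓

(x_1, y_1) = (12, 1); (x_6, y_6) = (94558751, 7907400).


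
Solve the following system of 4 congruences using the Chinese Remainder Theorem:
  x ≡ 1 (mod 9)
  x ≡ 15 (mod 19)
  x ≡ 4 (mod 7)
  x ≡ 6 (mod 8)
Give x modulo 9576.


Product of moduli M = 9 · 19 · 7 · 8 = 9576.
Merge one congruence at a time:
  Start: x ≡ 1 (mod 9).
  Combine with x ≡ 15 (mod 19); new modulus lcm = 171.
    Write x = 1 + 9·t and substitute into x ≡ 15 (mod 19): 9·t ≡ 15 − 1 = 14 (mod 19).
    The inverse of 9 mod 19 is 17 (since 9·17 = 153 = 8·19 + 1), so t ≡ 17·14 = 238 ≡ 10 (mod 19).
    Then x = 1 + 9·10 = 91, valid modulo lcm(9, 19) = 171: x ≡ 91 (mod 171).
  Combine with x ≡ 4 (mod 7); new modulus lcm = 1197.
    Write x = 91 + 171·t and substitute into x ≡ 4 (mod 7): 171·t ≡ 4 − 91 = -87 (mod 7).
    Reduce coefficients mod 7: 3·t ≡ 4 (mod 7).
    The inverse of 3 mod 7 is 5 (since 3·5 = 15 = 2·7 + 1), so t ≡ 5·4 = 20 ≡ 6 (mod 7).
    Then x = 91 + 171·6 = 1117, valid modulo lcm(171, 7) = 1197: x ≡ 1117 (mod 1197).
  Combine with x ≡ 6 (mod 8); new modulus lcm = 9576.
    Write x = 1117 + 1197·t and substitute into x ≡ 6 (mod 8): 1197·t ≡ 6 − 1117 = -1111 (mod 8).
    Reduce coefficients mod 8: 5·t ≡ 1 (mod 8).
    The inverse of 5 mod 8 is 5 (since 5·5 = 25 = 3·8 + 1), so t ≡ 5·1 = 5 ≡ 5 (mod 8).
    Then x = 1117 + 1197·5 = 7102, valid modulo lcm(1197, 8) = 9576: x ≡ 7102 (mod 9576).
Verify against each original: 7102 mod 9 = 1, 7102 mod 19 = 15, 7102 mod 7 = 4, 7102 mod 8 = 6.

x ≡ 7102 (mod 9576).


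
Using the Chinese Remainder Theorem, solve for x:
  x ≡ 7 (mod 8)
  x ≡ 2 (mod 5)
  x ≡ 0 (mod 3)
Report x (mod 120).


Moduli 8, 5, 3 are pairwise coprime; by CRT there is a unique solution modulo M = 8 · 5 · 3 = 120.
Solve pairwise, accumulating the modulus:
  Start with x ≡ 7 (mod 8).
  Combine with x ≡ 2 (mod 5): since gcd(8, 5) = 1, we get a unique residue mod 40.
    Write x = 7 + 8·t and substitute into x ≡ 2 (mod 5): 8·t ≡ 2 − 7 = -5 (mod 5).
    Reduce coefficients mod 5: 3·t ≡ 0 (mod 5).
    The inverse of 3 mod 5 is 2 (since 3·2 = 6 = 1·5 + 1), so t ≡ 2·0 = 0 ≡ 0 (mod 5).
    Then x = 7 + 8·0 = 7, valid modulo lcm(8, 5) = 40: x ≡ 7 (mod 40).
  Combine with x ≡ 0 (mod 3): since gcd(40, 3) = 1, we get a unique residue mod 120.
    Write x = 7 + 40·t and substitute into x ≡ 0 (mod 3): 40·t ≡ 0 − 7 = -7 (mod 3).
    Reduce coefficients mod 3: 1·t ≡ 2 (mod 3).
    So t ≡ 2 (mod 3).
    Then x = 7 + 40·2 = 87, valid modulo lcm(40, 3) = 120: x ≡ 87 (mod 120).
Verify: 87 mod 8 = 7 ✓, 87 mod 5 = 2 ✓, 87 mod 3 = 0 ✓.

x ≡ 87 (mod 120).


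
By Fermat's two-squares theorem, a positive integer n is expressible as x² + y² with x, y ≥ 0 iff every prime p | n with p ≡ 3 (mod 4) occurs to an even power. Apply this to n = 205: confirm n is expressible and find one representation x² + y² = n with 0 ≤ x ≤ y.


Step 1: Factor n = 205 = 5 · 41.
Step 2: Check the mod-4 condition on each prime factor: 5 ≡ 1 (mod 4), exponent 1; 41 ≡ 1 (mod 4), exponent 1.
All primes ≡ 3 (mod 4) appear to even exponent (or don't appear), so by the two-squares theorem n IS expressible as a sum of two squares.
Step 3: Build a representation. Here n = 5 · 41 is a product of primes ≡ 1 (mod 4). Each prime p ≡ 1 (mod 4) is itself a sum of two squares; find a² by testing p − a² for a perfect square:
  5: 5 − 1² = 4 = 2² ⇒ 5 = 1² + 2².
  41: 41 − 1² = 40, 41 − 2² = 37, 41 − 3² = 32, 41 − 4² = 25 = 5² ⇒ 41 = 4² + 5².
  Combine using the Brahmagupta–Fibonacci identity (a² + b²)(c² + d²) = (ac − bd)² + (ad + bc)² = (ac + bd)² + (ad − bc)²:
  5 · 41 = 205: from (1² + 2²)(4² + 5²), take (1·4 − 2·5, 1·5 + 2·4) = (4 − 10, 5 + 8) = (-6, 13); dropping signs (only squares matter) gives (6, 13); check 6² + 13² = 36 + 169 = 205 ✓.
Step 4: Order so x ≤ y and verify: 6² + 13² = 36 + 169 = 205 = n. ✓

n = 205 = 6² + 13² (one valid representation with x ≤ y).


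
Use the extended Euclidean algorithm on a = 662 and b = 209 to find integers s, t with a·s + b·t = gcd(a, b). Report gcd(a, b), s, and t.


Euclidean algorithm on (662, 209) — divide until remainder is 0:
  662 = 3 · 209 + 35
  209 = 5 · 35 + 34
  35 = 1 · 34 + 1
  34 = 34 · 1 + 0
gcd(662, 209) = 1.
Track Bezout coefficients alongside the remainders: start with r₀ = 662 = a·1 + b·0 (s = 1, t = 0) and r₁ = 209 = a·0 + b·1 (s = 0, t = 1); each new remainder r_{k+1} = r_{k-1} − q_k·r_k inherits s_{k+1} = s_{k-1} − q_k·s_k, t_{k+1} = t_{k-1} − q_k·t_k, so r_k = a·s_k + b·t_k at every step:
  q = 3: r = 35, s = 1 − 3·0 = 1, t = 0 − 3·1 = -3  (check: 662·1 + 209·(-3) = 35)
  q = 5: r = 34, s = 0 − 5·1 = -5, t = 1 − 5·(-3) = 16  (check: 662·(-5) + 209·16 = 34)
  q = 1: r = 1, s = 1 − 1·(-5) = 6, t = -3 − 1·16 = -19  (check: 662·6 + 209·(-19) = 1)
The row with r = 1 (the gcd) gives the Bezout coefficients s = 6, t = -19.
Result: 662 · (6) + 209 · (-19) = 1.

gcd(662, 209) = 1; s = 6, t = -19 (check: 662·6 + 209·(-19) = 1).


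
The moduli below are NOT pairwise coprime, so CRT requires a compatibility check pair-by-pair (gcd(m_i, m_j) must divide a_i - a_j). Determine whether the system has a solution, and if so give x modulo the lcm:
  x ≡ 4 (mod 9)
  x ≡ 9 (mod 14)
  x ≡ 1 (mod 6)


Moduli 9, 14, 6 are not pairwise coprime, so CRT works modulo lcm(m_i) when all pairwise compatibility conditions hold.
Pairwise compatibility: gcd(m_i, m_j) must divide a_i - a_j for every pair.
Merge one congruence at a time:
  Start: x ≡ 4 (mod 9).
  Combine with x ≡ 9 (mod 14): gcd(9, 14) = 1; 9 - 4 = 5, which IS divisible by 1, so compatible.
    Write x = 4 + 9·t and substitute into x ≡ 9 (mod 14): 9·t ≡ 9 − 4 = 5 (mod 14).
    The inverse of 9 mod 14 is 11 (since 9·11 = 99 = 7·14 + 1), so t ≡ 11·5 = 55 ≡ 13 (mod 14).
    Then x = 4 + 9·13 = 121, valid modulo lcm(9, 14) = 126: x ≡ 121 (mod 126).
  Combine with x ≡ 1 (mod 6): gcd(126, 6) = 6; 1 - 121 = -120, which IS divisible by 6, so compatible.
    Write x = 121 + 126·t and substitute into x ≡ 1 (mod 6): 126·t ≡ 1 − 121 = -120 (mod 6).
    Divide the congruence (and modulus) by g = 6: 21·t ≡ -20 (mod 1).
    Modulo 1 every t works; take t = 0.
    Then x = 121 + 126·0 = 121, valid modulo lcm(126, 6) = 126: x ≡ 121 (mod 126).
Verify: 121 mod 9 = 4, 121 mod 14 = 9, 121 mod 6 = 1.

x ≡ 121 (mod 126).


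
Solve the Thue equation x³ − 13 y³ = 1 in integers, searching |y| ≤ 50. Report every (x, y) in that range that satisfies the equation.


The equation is x³ - 13y³ = 1. For fixed y, x³ = 13·y³ + 1, so a solution requires the RHS to be a perfect cube.
Strategy: iterate y from -50 to 50, compute RHS = 13·y³ + 1, and check whether it is a (positive or negative) perfect cube.
Check small values of y:
  y = 0: RHS = 1 = (1)³ ⇒ x = 1 works.
  y = 1: RHS = 14 is not a perfect cube.
  y = -1: RHS = -12 is not a perfect cube.
  y = 2: RHS = 105 is not a perfect cube.
  y = -2: RHS = -103 is not a perfect cube.
  y = 3: RHS = 352 is not a perfect cube.
  y = -3: RHS = -350 is not a perfect cube.
Continuing the search up to |y| = 50 finds no further solutions beyond those listed.
Collected solutions: (1, 0).

Solutions (with |y| ≤ 50): (1, 0).


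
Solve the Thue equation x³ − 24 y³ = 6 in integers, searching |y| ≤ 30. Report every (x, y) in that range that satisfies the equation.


The equation is x³ - 24y³ = 6. For fixed y, x³ = 24·y³ + 6, so a solution requires the RHS to be a perfect cube.
Strategy: iterate y from -30 to 30, compute RHS = 24·y³ + 6, and check whether it is a (positive or negative) perfect cube.
Check small values of y:
  y = 0: RHS = 6 is not a perfect cube.
  y = 1: RHS = 30 is not a perfect cube.
  y = -1: RHS = -18 is not a perfect cube.
  y = 2: RHS = 198 is not a perfect cube.
  y = -2: RHS = -186 is not a perfect cube.
  y = 3: RHS = 654 is not a perfect cube.
  y = -3: RHS = -642 is not a perfect cube.
Continuing the search up to |y| = 30 finds no solutions either.
No (x, y) in the scanned range satisfies the equation.

No integer solutions with |y| ≤ 30.


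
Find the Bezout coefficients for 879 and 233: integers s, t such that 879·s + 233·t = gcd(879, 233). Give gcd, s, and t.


Euclidean algorithm on (879, 233) — divide until remainder is 0:
  879 = 3 · 233 + 180
  233 = 1 · 180 + 53
  180 = 3 · 53 + 21
  53 = 2 · 21 + 11
  21 = 1 · 11 + 10
  11 = 1 · 10 + 1
  10 = 10 · 1 + 0
gcd(879, 233) = 1.
Track Bezout coefficients alongside the remainders: start with r₀ = 879 = a·1 + b·0 (s = 1, t = 0) and r₁ = 233 = a·0 + b·1 (s = 0, t = 1); each new remainder r_{k+1} = r_{k-1} − q_k·r_k inherits s_{k+1} = s_{k-1} − q_k·s_k, t_{k+1} = t_{k-1} − q_k·t_k, so r_k = a·s_k + b·t_k at every step:
  q = 3: r = 180, s = 1 − 3·0 = 1, t = 0 − 3·1 = -3  (check: 879·1 + 233·(-3) = 180)
  q = 1: r = 53, s = 0 − 1·1 = -1, t = 1 − 1·(-3) = 4  (check: 879·(-1) + 233·4 = 53)
  q = 3: r = 21, s = 1 − 3·(-1) = 4, t = -3 − 3·4 = -15  (check: 879·4 + 233·(-15) = 21)
  q = 2: r = 11, s = -1 − 2·4 = -9, t = 4 − 2·(-15) = 34  (check: 879·(-9) + 233·34 = 11)
  q = 1: r = 10, s = 4 − 1·(-9) = 13, t = -15 − 1·34 = -49  (check: 879·13 + 233·(-49) = 10)
  q = 1: r = 1, s = -9 − 1·13 = -22, t = 34 − 1·(-49) = 83  (check: 879·(-22) + 233·83 = 1)
The row with r = 1 (the gcd) gives the Bezout coefficients s = -22, t = 83.
Result: 879 · (-22) + 233 · (83) = 1.

gcd(879, 233) = 1; s = -22, t = 83 (check: 879·(-22) + 233·83 = 1).


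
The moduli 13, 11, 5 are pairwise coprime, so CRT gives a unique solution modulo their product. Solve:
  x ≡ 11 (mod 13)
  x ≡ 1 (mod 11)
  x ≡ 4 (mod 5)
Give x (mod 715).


Moduli 13, 11, 5 are pairwise coprime; by CRT there is a unique solution modulo M = 13 · 11 · 5 = 715.
Solve pairwise, accumulating the modulus:
  Start with x ≡ 11 (mod 13).
  Combine with x ≡ 1 (mod 11): since gcd(13, 11) = 1, we get a unique residue mod 143.
    Write x = 11 + 13·t and substitute into x ≡ 1 (mod 11): 13·t ≡ 1 − 11 = -10 (mod 11).
    Reduce coefficients mod 11: 2·t ≡ 1 (mod 11).
    The inverse of 2 mod 11 is 6 (since 2·6 = 12 = 1·11 + 1), so t ≡ 6·1 = 6 ≡ 6 (mod 11).
    Then x = 11 + 13·6 = 89, valid modulo lcm(13, 11) = 143: x ≡ 89 (mod 143).
  Combine with x ≡ 4 (mod 5): since gcd(143, 5) = 1, we get a unique residue mod 715.
    Write x = 89 + 143·t and substitute into x ≡ 4 (mod 5): 143·t ≡ 4 − 89 = -85 (mod 5).
    Reduce coefficients mod 5: 3·t ≡ 0 (mod 5).
    The inverse of 3 mod 5 is 2 (since 3·2 = 6 = 1·5 + 1), so t ≡ 2·0 = 0 ≡ 0 (mod 5).
    Then x = 89 + 143·0 = 89, valid modulo lcm(143, 5) = 715: x ≡ 89 (mod 715).
Verify: 89 mod 13 = 11 ✓, 89 mod 11 = 1 ✓, 89 mod 5 = 4 ✓.

x ≡ 89 (mod 715).


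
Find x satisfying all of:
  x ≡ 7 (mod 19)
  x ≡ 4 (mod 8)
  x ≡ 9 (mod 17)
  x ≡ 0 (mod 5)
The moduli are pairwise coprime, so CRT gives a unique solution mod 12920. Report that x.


Product of moduli M = 19 · 8 · 17 · 5 = 12920.
Merge one congruence at a time:
  Start: x ≡ 7 (mod 19).
  Combine with x ≡ 4 (mod 8); new modulus lcm = 152.
    Write x = 7 + 19·t and substitute into x ≡ 4 (mod 8): 19·t ≡ 4 − 7 = -3 (mod 8).
    Reduce coefficients mod 8: 3·t ≡ 5 (mod 8).
    The inverse of 3 mod 8 is 3 (since 3·3 = 9 = 1·8 + 1), so t ≡ 3·5 = 15 ≡ 7 (mod 8).
    Then x = 7 + 19·7 = 140, valid modulo lcm(19, 8) = 152: x ≡ 140 (mod 152).
  Combine with x ≡ 9 (mod 17); new modulus lcm = 2584.
    Write x = 140 + 152·t and substitute into x ≡ 9 (mod 17): 152·t ≡ 9 − 140 = -131 (mod 17).
    Reduce coefficients mod 17: 16·t ≡ 5 (mod 17).
    The inverse of 16 mod 17 is 16 (since 16·16 = 256 = 15·17 + 1), so t ≡ 16·5 = 80 ≡ 12 (mod 17).
    Then x = 140 + 152·12 = 1964, valid modulo lcm(152, 17) = 2584: x ≡ 1964 (mod 2584).
  Combine with x ≡ 0 (mod 5); new modulus lcm = 12920.
    Write x = 1964 + 2584·t and substitute into x ≡ 0 (mod 5): 2584·t ≡ 0 − 1964 = -1964 (mod 5).
    Reduce coefficients mod 5: 4·t ≡ 1 (mod 5).
    The inverse of 4 mod 5 is 4 (since 4·4 = 16 = 3·5 + 1), so t ≡ 4·1 = 4 ≡ 4 (mod 5).
    Then x = 1964 + 2584·4 = 12300, valid modulo lcm(2584, 5) = 12920: x ≡ 12300 (mod 12920).
Verify against each original: 12300 mod 19 = 7, 12300 mod 8 = 4, 12300 mod 17 = 9, 12300 mod 5 = 0.

x ≡ 12300 (mod 12920).


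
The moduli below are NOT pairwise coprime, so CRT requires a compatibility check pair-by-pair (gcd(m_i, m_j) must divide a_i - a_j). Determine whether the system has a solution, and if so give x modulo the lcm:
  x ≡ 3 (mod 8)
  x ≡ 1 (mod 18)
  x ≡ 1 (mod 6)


Moduli 8, 18, 6 are not pairwise coprime, so CRT works modulo lcm(m_i) when all pairwise compatibility conditions hold.
Pairwise compatibility: gcd(m_i, m_j) must divide a_i - a_j for every pair.
Merge one congruence at a time:
  Start: x ≡ 3 (mod 8).
  Combine with x ≡ 1 (mod 18): gcd(8, 18) = 2; 1 - 3 = -2, which IS divisible by 2, so compatible.
    Write x = 3 + 8·t and substitute into x ≡ 1 (mod 18): 8·t ≡ 1 − 3 = -2 (mod 18).
    Divide the congruence (and modulus) by g = 2: 4·t ≡ -1 (mod 9).
    Reduce coefficients mod 9: 4·t ≡ 8 (mod 9).
    The inverse of 4 mod 9 is 7 (since 4·7 = 28 = 3·9 + 1), so t ≡ 7·8 = 56 ≡ 2 (mod 9).
    Then x = 3 + 8·2 = 19, valid modulo lcm(8, 18) = 72: x ≡ 19 (mod 72).
  Combine with x ≡ 1 (mod 6): gcd(72, 6) = 6; 1 - 19 = -18, which IS divisible by 6, so compatible.
    Write x = 19 + 72·t and substitute into x ≡ 1 (mod 6): 72·t ≡ 1 − 19 = -18 (mod 6).
    Divide the congruence (and modulus) by g = 6: 12·t ≡ -3 (mod 1).
    Modulo 1 every t works; take t = 0.
    Then x = 19 + 72·0 = 19, valid modulo lcm(72, 6) = 72: x ≡ 19 (mod 72).
Verify: 19 mod 8 = 3, 19 mod 18 = 1, 19 mod 6 = 1.

x ≡ 19 (mod 72).


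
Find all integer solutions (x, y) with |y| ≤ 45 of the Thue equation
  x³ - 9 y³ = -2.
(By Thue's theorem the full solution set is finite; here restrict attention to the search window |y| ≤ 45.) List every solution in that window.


The equation is x³ - 9y³ = -2. For fixed y, x³ = 9·y³ − 2, so a solution requires the RHS to be a perfect cube.
Strategy: iterate y from -45 to 45, compute RHS = 9·y³ − 2, and check whether it is a (positive or negative) perfect cube.
Check small values of y:
  y = 0: RHS = -2 is not a perfect cube.
  y = 1: RHS = 7 is not a perfect cube.
  y = -1: RHS = -11 is not a perfect cube.
  y = 2: RHS = 70 is not a perfect cube.
  y = -2: RHS = -74 is not a perfect cube.
  y = 3: RHS = 241 is not a perfect cube.
  y = -3: RHS = -245 is not a perfect cube.
Continuing the search up to |y| = 45 finds no solutions either.
No (x, y) in the scanned range satisfies the equation.

No integer solutions with |y| ≤ 45.


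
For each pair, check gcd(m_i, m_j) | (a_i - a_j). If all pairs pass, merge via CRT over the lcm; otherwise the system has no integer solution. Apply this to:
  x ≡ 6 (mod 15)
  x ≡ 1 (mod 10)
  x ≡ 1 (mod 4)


Moduli 15, 10, 4 are not pairwise coprime, so CRT works modulo lcm(m_i) when all pairwise compatibility conditions hold.
Pairwise compatibility: gcd(m_i, m_j) must divide a_i - a_j for every pair.
Merge one congruence at a time:
  Start: x ≡ 6 (mod 15).
  Combine with x ≡ 1 (mod 10): gcd(15, 10) = 5; 1 - 6 = -5, which IS divisible by 5, so compatible.
    Write x = 6 + 15·t and substitute into x ≡ 1 (mod 10): 15·t ≡ 1 − 6 = -5 (mod 10).
    Divide the congruence (and modulus) by g = 5: 3·t ≡ -1 (mod 2).
    Reduce coefficients mod 2: 1·t ≡ 1 (mod 2).
    So t ≡ 1 (mod 2).
    Then x = 6 + 15·1 = 21, valid modulo lcm(15, 10) = 30: x ≡ 21 (mod 30).
  Combine with x ≡ 1 (mod 4): gcd(30, 4) = 2; 1 - 21 = -20, which IS divisible by 2, so compatible.
    Write x = 21 + 30·t and substitute into x ≡ 1 (mod 4): 30·t ≡ 1 − 21 = -20 (mod 4).
    Divide the congruence (and modulus) by g = 2: 15·t ≡ -10 (mod 2).
    Reduce coefficients mod 2: 1·t ≡ 0 (mod 2).
    So t ≡ 0 (mod 2).
    Then x = 21 + 30·0 = 21, valid modulo lcm(30, 4) = 60: x ≡ 21 (mod 60).
Verify: 21 mod 15 = 6, 21 mod 10 = 1, 21 mod 4 = 1.

x ≡ 21 (mod 60).


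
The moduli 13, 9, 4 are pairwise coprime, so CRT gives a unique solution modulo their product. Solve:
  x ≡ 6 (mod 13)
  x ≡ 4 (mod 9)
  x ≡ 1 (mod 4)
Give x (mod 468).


Moduli 13, 9, 4 are pairwise coprime; by CRT there is a unique solution modulo M = 13 · 9 · 4 = 468.
Solve pairwise, accumulating the modulus:
  Start with x ≡ 6 (mod 13).
  Combine with x ≡ 4 (mod 9): since gcd(13, 9) = 1, we get a unique residue mod 117.
    Write x = 6 + 13·t and substitute into x ≡ 4 (mod 9): 13·t ≡ 4 − 6 = -2 (mod 9).
    Reduce coefficients mod 9: 4·t ≡ 7 (mod 9).
    The inverse of 4 mod 9 is 7 (since 4·7 = 28 = 3·9 + 1), so t ≡ 7·7 = 49 ≡ 4 (mod 9).
    Then x = 6 + 13·4 = 58, valid modulo lcm(13, 9) = 117: x ≡ 58 (mod 117).
  Combine with x ≡ 1 (mod 4): since gcd(117, 4) = 1, we get a unique residue mod 468.
    Write x = 58 + 117·t and substitute into x ≡ 1 (mod 4): 117·t ≡ 1 − 58 = -57 (mod 4).
    Reduce coefficients mod 4: 1·t ≡ 3 (mod 4).
    So t ≡ 3 (mod 4).
    Then x = 58 + 117·3 = 409, valid modulo lcm(117, 4) = 468: x ≡ 409 (mod 468).
Verify: 409 mod 13 = 6 ✓, 409 mod 9 = 4 ✓, 409 mod 4 = 1 ✓.

x ≡ 409 (mod 468).


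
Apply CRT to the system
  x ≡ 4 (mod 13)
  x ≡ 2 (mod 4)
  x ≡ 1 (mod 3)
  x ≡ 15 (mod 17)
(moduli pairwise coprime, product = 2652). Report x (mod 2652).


Product of moduli M = 13 · 4 · 3 · 17 = 2652.
Merge one congruence at a time:
  Start: x ≡ 4 (mod 13).
  Combine with x ≡ 2 (mod 4); new modulus lcm = 52.
    Write x = 4 + 13·t and substitute into x ≡ 2 (mod 4): 13·t ≡ 2 − 4 = -2 (mod 4).
    Reduce coefficients mod 4: 1·t ≡ 2 (mod 4).
    So t ≡ 2 (mod 4).
    Then x = 4 + 13·2 = 30, valid modulo lcm(13, 4) = 52: x ≡ 30 (mod 52).
  Combine with x ≡ 1 (mod 3); new modulus lcm = 156.
    Write x = 30 + 52·t and substitute into x ≡ 1 (mod 3): 52·t ≡ 1 − 30 = -29 (mod 3).
    Reduce coefficients mod 3: 1·t ≡ 1 (mod 3).
    So t ≡ 1 (mod 3).
    Then x = 30 + 52·1 = 82, valid modulo lcm(52, 3) = 156: x ≡ 82 (mod 156).
  Combine with x ≡ 15 (mod 17); new modulus lcm = 2652.
    Write x = 82 + 156·t and substitute into x ≡ 15 (mod 17): 156·t ≡ 15 − 82 = -67 (mod 17).
    Reduce coefficients mod 17: 3·t ≡ 1 (mod 17).
    The inverse of 3 mod 17 is 6 (since 3·6 = 18 = 1·17 + 1), so t ≡ 6·1 = 6 ≡ 6 (mod 17).
    Then x = 82 + 156·6 = 1018, valid modulo lcm(156, 17) = 2652: x ≡ 1018 (mod 2652).
Verify against each original: 1018 mod 13 = 4, 1018 mod 4 = 2, 1018 mod 3 = 1, 1018 mod 17 = 15.

x ≡ 1018 (mod 2652).


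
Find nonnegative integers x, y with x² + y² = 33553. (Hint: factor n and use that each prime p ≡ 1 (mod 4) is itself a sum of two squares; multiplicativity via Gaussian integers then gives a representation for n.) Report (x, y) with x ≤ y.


Step 1: Factor n = 33553 = 13 · 29 · 89.
Step 2: Check the mod-4 condition on each prime factor: 13 ≡ 1 (mod 4), exponent 1; 29 ≡ 1 (mod 4), exponent 1; 89 ≡ 1 (mod 4), exponent 1.
All primes ≡ 3 (mod 4) appear to even exponent (or don't appear), so by the two-squares theorem n IS expressible as a sum of two squares.
Step 3: Build a representation. Here n = 13 · 29 · 89 is a product of primes ≡ 1 (mod 4). Each prime p ≡ 1 (mod 4) is itself a sum of two squares; find a² by testing p − a² for a perfect square:
  13: 13 − 1² = 12, 13 − 2² = 9 = 3² ⇒ 13 = 2² + 3².
  29: 29 − 1² = 28, 29 − 2² = 25 = 5² ⇒ 29 = 2² + 5².
  89: 89 − 1² = 88, 89 − 2² = 85, 89 − 3² = 80, 89 − 4² = 73, 89 − 5² = 64 = 8² ⇒ 89 = 5² + 8².
  Combine using the Brahmagupta–Fibonacci identity (a² + b²)(c² + d²) = (ac − bd)² + (ad + bc)² = (ac + bd)² + (ad − bc)²:
  13 · 29 = 377: from (2² + 3²)(2² + 5²), take (2·2 − 3·5, 2·5 + 3·2) = (4 − 15, 10 + 6) = (-11, 16); dropping signs (only squares matter) gives (11, 16); check 11² + 16² = 121 + 256 = 377 ✓.
  377 · 89 = 33553: from (11² + 16²)(5² + 8²), take (11·5 − 16·8, 11·8 + 16·5) = (55 − 128, 88 + 80) = (-73, 168); dropping signs (only squares matter) gives (73, 168); check 73² + 168² = 5329 + 28224 = 33553 ✓.
Step 4: Order so x ≤ y and verify: 73² + 168² = 5329 + 28224 = 33553 = n. ✓

n = 33553 = 73² + 168² (one valid representation with x ≤ y).


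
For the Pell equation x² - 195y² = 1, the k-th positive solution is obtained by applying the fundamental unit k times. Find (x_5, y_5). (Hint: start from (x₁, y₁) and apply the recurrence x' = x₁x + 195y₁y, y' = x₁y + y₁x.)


Step 1: Find the fundamental solution (x₁, y₁) of x² - 195y² = 1.
  Expand √195 as a continued fraction. a₀ = ⌊√195⌋ = 13; iterate m_{k+1} = d_k·a_k − m_k, d_{k+1} = (195 − m_{k+1}²)/d_k, a_{k+1} = ⌊(a₀ + m_{k+1})/d_{k+1}⌋ (starting m₀ = 0, d₀ = 1), with convergents p_k = a_k·p_{k-1} + p_{k-2}, q_k = a_k·q_{k-1} + q_{k-2} (p₋₁ = 1, q₋₁ = 0):
  k = 0: a₀ = 13; p₀/q₀ = 13/1; p₀² − 195·q₀² = 169 − 195 = -26.
  k = 1: m = 13, d = 26, a = ⌊(13 + 13)/26⌋ = 1; p/q = (1·13 + 1)/(1·1 + 0) = 14/1; p² − 195·q² = 196 − 195 = 1.
  The first convergent with p² − 195·q² = 1 gives the fundamental solution (x₁, y₁) = (14, 1).
Step 2: Apply the recurrence (x_{n+1}, y_{n+1}) = (x₁x_n + 195y₁y_n, x₁y_n + y₁x_n) repeatedly.
  From (x_1, y_1) = (14, 1): x_2 = 14·14 + 195·1·1 = 391; y_2 = 14·1 + 1·14 = 28.
  From (x_2, y_2) = (391, 28): x_3 = 14·391 + 195·1·28 = 10934; y_3 = 14·28 + 1·391 = 783.
  From (x_3, y_3) = (10934, 783): x_4 = 14·10934 + 195·1·783 = 305761; y_4 = 14·783 + 1·10934 = 21896.
  From (x_4, y_4) = (305761, 21896): x_5 = 14·305761 + 195·1·21896 = 8550374; y_5 = 14·21896 + 1·305761 = 612305.
Step 3: Verify x_5² - 195·y_5² = 73108895539876 - 73108895539875 = 1 (should be 1). ✓

(x_1, y_1) = (14, 1); (x_5, y_5) = (8550374, 612305).


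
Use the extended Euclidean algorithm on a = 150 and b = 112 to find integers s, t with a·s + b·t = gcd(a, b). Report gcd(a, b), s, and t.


Euclidean algorithm on (150, 112) — divide until remainder is 0:
  150 = 1 · 112 + 38
  112 = 2 · 38 + 36
  38 = 1 · 36 + 2
  36 = 18 · 2 + 0
gcd(150, 112) = 2.
Track Bezout coefficients alongside the remainders: start with r₀ = 150 = a·1 + b·0 (s = 1, t = 0) and r₁ = 112 = a·0 + b·1 (s = 0, t = 1); each new remainder r_{k+1} = r_{k-1} − q_k·r_k inherits s_{k+1} = s_{k-1} − q_k·s_k, t_{k+1} = t_{k-1} − q_k·t_k, so r_k = a·s_k + b·t_k at every step:
  q = 1: r = 38, s = 1 − 1·0 = 1, t = 0 − 1·1 = -1  (check: 150·1 + 112·(-1) = 38)
  q = 2: r = 36, s = 0 − 2·1 = -2, t = 1 − 2·(-1) = 3  (check: 150·(-2) + 112·3 = 36)
  q = 1: r = 2, s = 1 − 1·(-2) = 3, t = -1 − 1·3 = -4  (check: 150·3 + 112·(-4) = 2)
The row with r = 2 (the gcd) gives the Bezout coefficients s = 3, t = -4.
Result: 150 · (3) + 112 · (-4) = 2.

gcd(150, 112) = 2; s = 3, t = -4 (check: 150·3 + 112·(-4) = 2).


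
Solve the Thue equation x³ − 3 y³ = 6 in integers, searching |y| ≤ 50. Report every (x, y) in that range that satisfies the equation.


The equation is x³ - 3y³ = 6. For fixed y, x³ = 3·y³ + 6, so a solution requires the RHS to be a perfect cube.
Strategy: iterate y from -50 to 50, compute RHS = 3·y³ + 6, and check whether it is a (positive or negative) perfect cube.
Check small values of y:
  y = 0: RHS = 6 is not a perfect cube.
  y = 1: RHS = 9 is not a perfect cube.
  y = -1: RHS = 3 is not a perfect cube.
  y = 2: RHS = 30 is not a perfect cube.
  y = -2: RHS = -18 is not a perfect cube.
  y = 3: RHS = 87 is not a perfect cube.
  y = -3: RHS = -75 is not a perfect cube.
Continuing the search up to |y| = 50 finds no solutions either.
No (x, y) in the scanned range satisfies the equation.

No integer solutions with |y| ≤ 50.


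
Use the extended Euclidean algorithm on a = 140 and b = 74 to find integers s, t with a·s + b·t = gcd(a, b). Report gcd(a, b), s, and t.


Euclidean algorithm on (140, 74) — divide until remainder is 0:
  140 = 1 · 74 + 66
  74 = 1 · 66 + 8
  66 = 8 · 8 + 2
  8 = 4 · 2 + 0
gcd(140, 74) = 2.
Track Bezout coefficients alongside the remainders: start with r₀ = 140 = a·1 + b·0 (s = 1, t = 0) and r₁ = 74 = a·0 + b·1 (s = 0, t = 1); each new remainder r_{k+1} = r_{k-1} − q_k·r_k inherits s_{k+1} = s_{k-1} − q_k·s_k, t_{k+1} = t_{k-1} − q_k·t_k, so r_k = a·s_k + b·t_k at every step:
  q = 1: r = 66, s = 1 − 1·0 = 1, t = 0 − 1·1 = -1  (check: 140·1 + 74·(-1) = 66)
  q = 1: r = 8, s = 0 − 1·1 = -1, t = 1 − 1·(-1) = 2  (check: 140·(-1) + 74·2 = 8)
  q = 8: r = 2, s = 1 − 8·(-1) = 9, t = -1 − 8·2 = -17  (check: 140·9 + 74·(-17) = 2)
The row with r = 2 (the gcd) gives the Bezout coefficients s = 9, t = -17.
Result: 140 · (9) + 74 · (-17) = 2.

gcd(140, 74) = 2; s = 9, t = -17 (check: 140·9 + 74·(-17) = 2).


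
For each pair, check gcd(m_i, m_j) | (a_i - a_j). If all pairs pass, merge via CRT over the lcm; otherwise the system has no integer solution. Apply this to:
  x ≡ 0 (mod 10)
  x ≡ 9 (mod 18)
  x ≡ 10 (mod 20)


Moduli 10, 18, 20 are not pairwise coprime, so CRT works modulo lcm(m_i) when all pairwise compatibility conditions hold.
Pairwise compatibility: gcd(m_i, m_j) must divide a_i - a_j for every pair.
Merge one congruence at a time:
  Start: x ≡ 0 (mod 10).
  Combine with x ≡ 9 (mod 18): gcd(10, 18) = 2, and 9 - 0 = 9 is NOT divisible by 2.
    ⇒ system is inconsistent (no integer solution).

No solution (the system is inconsistent).


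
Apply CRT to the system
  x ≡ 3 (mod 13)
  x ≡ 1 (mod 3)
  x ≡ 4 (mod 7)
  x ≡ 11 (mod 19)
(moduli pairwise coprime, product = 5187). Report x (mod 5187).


Product of moduli M = 13 · 3 · 7 · 19 = 5187.
Merge one congruence at a time:
  Start: x ≡ 3 (mod 13).
  Combine with x ≡ 1 (mod 3); new modulus lcm = 39.
    Write x = 3 + 13·t and substitute into x ≡ 1 (mod 3): 13·t ≡ 1 − 3 = -2 (mod 3).
    Reduce coefficients mod 3: 1·t ≡ 1 (mod 3).
    So t ≡ 1 (mod 3).
    Then x = 3 + 13·1 = 16, valid modulo lcm(13, 3) = 39: x ≡ 16 (mod 39).
  Combine with x ≡ 4 (mod 7); new modulus lcm = 273.
    Write x = 16 + 39·t and substitute into x ≡ 4 (mod 7): 39·t ≡ 4 − 16 = -12 (mod 7).
    Reduce coefficients mod 7: 4·t ≡ 2 (mod 7).
    The inverse of 4 mod 7 is 2 (since 4·2 = 8 = 1·7 + 1), so t ≡ 2·2 = 4 ≡ 4 (mod 7).
    Then x = 16 + 39·4 = 172, valid modulo lcm(39, 7) = 273: x ≡ 172 (mod 273).
  Combine with x ≡ 11 (mod 19); new modulus lcm = 5187.
    Write x = 172 + 273·t and substitute into x ≡ 11 (mod 19): 273·t ≡ 11 − 172 = -161 (mod 19).
    Reduce coefficients mod 19: 7·t ≡ 10 (mod 19).
    The inverse of 7 mod 19 is 11 (since 7·11 = 77 = 4·19 + 1), so t ≡ 11·10 = 110 ≡ 15 (mod 19).
    Then x = 172 + 273·15 = 4267, valid modulo lcm(273, 19) = 5187: x ≡ 4267 (mod 5187).
Verify against each original: 4267 mod 13 = 3, 4267 mod 3 = 1, 4267 mod 7 = 4, 4267 mod 19 = 11.

x ≡ 4267 (mod 5187).


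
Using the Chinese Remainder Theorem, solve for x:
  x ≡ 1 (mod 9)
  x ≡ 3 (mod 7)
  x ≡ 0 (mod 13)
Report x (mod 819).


Moduli 9, 7, 13 are pairwise coprime; by CRT there is a unique solution modulo M = 9 · 7 · 13 = 819.
Solve pairwise, accumulating the modulus:
  Start with x ≡ 1 (mod 9).
  Combine with x ≡ 3 (mod 7): since gcd(9, 7) = 1, we get a unique residue mod 63.
    Write x = 1 + 9·t and substitute into x ≡ 3 (mod 7): 9·t ≡ 3 − 1 = 2 (mod 7).
    Reduce coefficients mod 7: 2·t ≡ 2 (mod 7).
    The inverse of 2 mod 7 is 4 (since 2·4 = 8 = 1·7 + 1), so t ≡ 4·2 = 8 ≡ 1 (mod 7).
    Then x = 1 + 9·1 = 10, valid modulo lcm(9, 7) = 63: x ≡ 10 (mod 63).
  Combine with x ≡ 0 (mod 13): since gcd(63, 13) = 1, we get a unique residue mod 819.
    Write x = 10 + 63·t and substitute into x ≡ 0 (mod 13): 63·t ≡ 0 − 10 = -10 (mod 13).
    Reduce coefficients mod 13: 11·t ≡ 3 (mod 13).
    The inverse of 11 mod 13 is 6 (since 11·6 = 66 = 5·13 + 1), so t ≡ 6·3 = 18 ≡ 5 (mod 13).
    Then x = 10 + 63·5 = 325, valid modulo lcm(63, 13) = 819: x ≡ 325 (mod 819).
Verify: 325 mod 9 = 1 ✓, 325 mod 7 = 3 ✓, 325 mod 13 = 0 ✓.

x ≡ 325 (mod 819).


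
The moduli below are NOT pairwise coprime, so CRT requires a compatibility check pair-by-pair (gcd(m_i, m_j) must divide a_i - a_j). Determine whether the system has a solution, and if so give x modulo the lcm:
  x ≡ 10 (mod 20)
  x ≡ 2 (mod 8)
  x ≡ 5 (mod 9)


Moduli 20, 8, 9 are not pairwise coprime, so CRT works modulo lcm(m_i) when all pairwise compatibility conditions hold.
Pairwise compatibility: gcd(m_i, m_j) must divide a_i - a_j for every pair.
Merge one congruence at a time:
  Start: x ≡ 10 (mod 20).
  Combine with x ≡ 2 (mod 8): gcd(20, 8) = 4; 2 - 10 = -8, which IS divisible by 4, so compatible.
    Write x = 10 + 20·t and substitute into x ≡ 2 (mod 8): 20·t ≡ 2 − 10 = -8 (mod 8).
    Divide the congruence (and modulus) by g = 4: 5·t ≡ -2 (mod 2).
    Reduce coefficients mod 2: 1·t ≡ 0 (mod 2).
    So t ≡ 0 (mod 2).
    Then x = 10 + 20·0 = 10, valid modulo lcm(20, 8) = 40: x ≡ 10 (mod 40).
  Combine with x ≡ 5 (mod 9): gcd(40, 9) = 1; 5 - 10 = -5, which IS divisible by 1, so compatible.
    Write x = 10 + 40·t and substitute into x ≡ 5 (mod 9): 40·t ≡ 5 − 10 = -5 (mod 9).
    Reduce coefficients mod 9: 4·t ≡ 4 (mod 9).
    The inverse of 4 mod 9 is 7 (since 4·7 = 28 = 3·9 + 1), so t ≡ 7·4 = 28 ≡ 1 (mod 9).
    Then x = 10 + 40·1 = 50, valid modulo lcm(40, 9) = 360: x ≡ 50 (mod 360).
Verify: 50 mod 20 = 10, 50 mod 8 = 2, 50 mod 9 = 5.

x ≡ 50 (mod 360).
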